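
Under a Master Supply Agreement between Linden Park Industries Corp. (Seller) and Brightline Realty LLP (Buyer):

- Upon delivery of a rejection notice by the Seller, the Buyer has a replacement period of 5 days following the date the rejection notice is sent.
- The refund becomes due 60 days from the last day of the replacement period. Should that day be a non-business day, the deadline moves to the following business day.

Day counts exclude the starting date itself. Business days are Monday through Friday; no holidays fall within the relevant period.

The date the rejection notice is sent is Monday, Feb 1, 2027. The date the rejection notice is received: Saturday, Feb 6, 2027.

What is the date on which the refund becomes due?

Adding 5 calendar days to Feb 1, 2027 gives Feb 6, 2027, which is the last day of the replacement period.
Adding 60 calendar days to Feb 6, 2027 gives Apr 7, 2027, which is the date on which the refund becomes due. Apr 7, 2027 is a Wednesday, so no roll-forward applies.

Apr 7, 2027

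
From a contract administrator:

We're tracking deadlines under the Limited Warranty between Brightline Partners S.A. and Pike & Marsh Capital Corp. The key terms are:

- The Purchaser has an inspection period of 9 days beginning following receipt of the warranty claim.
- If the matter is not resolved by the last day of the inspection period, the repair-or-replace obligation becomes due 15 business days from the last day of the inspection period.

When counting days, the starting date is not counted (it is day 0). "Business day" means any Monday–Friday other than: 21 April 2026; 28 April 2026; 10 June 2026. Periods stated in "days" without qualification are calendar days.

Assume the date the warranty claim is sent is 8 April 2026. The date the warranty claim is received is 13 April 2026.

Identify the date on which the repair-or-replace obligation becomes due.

The last day of the inspection period: 9 calendar days after 13 April 2026 is 22 April 2026.
The date on which the repair-or-replace obligation becomes due: 15 business days after Wednesday, 22 April 2026, skipping weekends and the listed holiday on Apr 28 — Apr 23, Apr 24, Apr 27, Apr 29, …, May 12, May 13, May 14 — lands on Thursday, 14 May 2026.

14 May 2026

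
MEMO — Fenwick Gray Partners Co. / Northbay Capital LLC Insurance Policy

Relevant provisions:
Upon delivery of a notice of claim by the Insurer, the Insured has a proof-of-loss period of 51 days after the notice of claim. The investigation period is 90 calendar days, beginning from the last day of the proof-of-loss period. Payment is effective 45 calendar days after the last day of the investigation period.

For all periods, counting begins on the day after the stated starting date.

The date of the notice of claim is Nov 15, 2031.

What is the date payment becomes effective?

The last day of the proof-of-loss period: 51 calendar days after Nov 15, 2031 is Jan 5, 2032.
The last day of the investigation period: Jan 5, 2032 + 90 days = Apr 4, 2032.
The date payment becomes effective: 45 calendar days after Apr 4, 2032 is May 19, 2032.

May 19, 2032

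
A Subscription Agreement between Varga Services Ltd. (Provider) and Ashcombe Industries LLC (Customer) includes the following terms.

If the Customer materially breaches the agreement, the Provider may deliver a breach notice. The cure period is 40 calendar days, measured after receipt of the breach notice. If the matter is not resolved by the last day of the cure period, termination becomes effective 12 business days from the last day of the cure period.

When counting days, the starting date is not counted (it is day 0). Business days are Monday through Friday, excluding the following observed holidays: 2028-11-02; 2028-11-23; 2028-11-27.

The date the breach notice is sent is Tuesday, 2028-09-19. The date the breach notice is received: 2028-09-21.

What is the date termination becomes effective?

2028-11-17

The last day of the cure period: 40 calendar days after 2028-09-21 is 2028-10-31.
The date termination becomes effective: counting 12 business days from Tuesday, 2028-10-31 (Nov 1, Nov 3, Nov 6, Nov 7, …, Nov 15, Nov 16, Nov 17, skipping weekends and the listed holiday on Nov 2) reaches Friday, 2028-11-17.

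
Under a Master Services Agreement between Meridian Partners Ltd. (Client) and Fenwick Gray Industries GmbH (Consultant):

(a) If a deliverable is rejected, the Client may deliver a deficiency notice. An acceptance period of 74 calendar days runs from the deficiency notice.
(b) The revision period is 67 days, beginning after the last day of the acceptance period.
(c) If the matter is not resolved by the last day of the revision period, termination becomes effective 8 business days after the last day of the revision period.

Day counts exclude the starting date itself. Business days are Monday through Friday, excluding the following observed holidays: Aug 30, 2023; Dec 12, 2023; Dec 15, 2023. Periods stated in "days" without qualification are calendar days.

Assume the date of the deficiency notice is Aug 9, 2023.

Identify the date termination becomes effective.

The last day of the acceptance period: Aug 9, 2023 + 74 days = Oct 22, 2023.
Adding 67 calendar days to Oct 22, 2023 gives Dec 28, 2023, which is the last day of the revision period.
The date termination becomes effective: 8 business days after Thursday, Dec 28, 2023, skipping weekends — Dec 29, Jan 1, Jan 2, Jan 3, Jan 4, Jan 5, Jan 8, Jan 9 — lands on Tuesday, Jan 9, 2024.

Jan 9, 2024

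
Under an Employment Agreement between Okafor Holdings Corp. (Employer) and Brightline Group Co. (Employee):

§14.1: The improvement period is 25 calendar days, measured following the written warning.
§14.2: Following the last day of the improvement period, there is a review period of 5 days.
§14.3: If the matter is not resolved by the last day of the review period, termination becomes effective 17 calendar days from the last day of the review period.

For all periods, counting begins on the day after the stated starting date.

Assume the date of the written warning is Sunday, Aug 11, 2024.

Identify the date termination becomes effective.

Sep 27, 2024

Adding 25 calendar days to Aug 11, 2024 gives Sep 5, 2024, which is the last day of the improvement period.
Adding 5 calendar days to Sep 5, 2024 gives Sep 10, 2024, which is the last day of the review period.
Adding 17 calendar days to Sep 10, 2024 gives Sep 27, 2024, which is the date termination becomes effective.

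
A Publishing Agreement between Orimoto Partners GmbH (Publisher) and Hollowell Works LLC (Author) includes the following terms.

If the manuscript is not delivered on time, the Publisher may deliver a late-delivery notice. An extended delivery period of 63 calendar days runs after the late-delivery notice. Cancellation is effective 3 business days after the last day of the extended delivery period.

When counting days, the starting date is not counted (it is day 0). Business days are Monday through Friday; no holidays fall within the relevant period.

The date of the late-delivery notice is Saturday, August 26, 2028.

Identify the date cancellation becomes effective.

November 1, 2028

The last day of the extended delivery period: August 26, 2028 + 63 days = October 28, 2028.
The date cancellation becomes effective: counting 3 business days from Saturday, October 28, 2028 (Oct 30, Oct 31, Nov 1, skipping weekends) reaches Wednesday, November 1, 2028.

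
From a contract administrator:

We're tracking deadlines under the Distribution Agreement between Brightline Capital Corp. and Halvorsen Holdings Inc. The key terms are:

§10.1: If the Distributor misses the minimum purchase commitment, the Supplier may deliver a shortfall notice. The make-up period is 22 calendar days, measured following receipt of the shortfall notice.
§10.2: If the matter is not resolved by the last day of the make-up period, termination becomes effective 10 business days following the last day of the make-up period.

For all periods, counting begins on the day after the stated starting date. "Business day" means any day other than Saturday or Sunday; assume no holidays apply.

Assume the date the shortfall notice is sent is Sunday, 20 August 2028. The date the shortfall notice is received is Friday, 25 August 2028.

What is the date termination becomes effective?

The last day of the make-up period: 25 August 2028 + 22 days = 16 September 2028.
The date termination becomes effective: 10 business days after Saturday, 16 September 2028, skipping weekends — Sep 18, Sep 19, Sep 20, Sep 21, Sep 22, Sep 25, Sep 26, Sep 27, Sep 28, Sep 29 — lands on Friday, 29 September 2028.

29 September 2028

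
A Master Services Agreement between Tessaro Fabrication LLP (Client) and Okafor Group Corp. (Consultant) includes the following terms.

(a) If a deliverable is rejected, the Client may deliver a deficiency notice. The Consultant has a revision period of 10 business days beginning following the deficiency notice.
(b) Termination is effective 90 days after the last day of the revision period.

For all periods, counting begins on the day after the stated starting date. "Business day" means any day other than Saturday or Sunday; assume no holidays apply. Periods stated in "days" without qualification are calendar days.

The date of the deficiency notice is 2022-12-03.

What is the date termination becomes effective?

2023-03-16

The last day of the revision period: 10 business days after Saturday, 2022-12-03, skipping weekends — Dec 5, Dec 6, Dec 7, Dec 8, Dec 9, Dec 12, Dec 13, Dec 14, Dec 15, Dec 16 — lands on Friday, 2022-12-16.
Adding 90 calendar days to 2022-12-16 gives 2023-03-16, which is the date termination becomes effective.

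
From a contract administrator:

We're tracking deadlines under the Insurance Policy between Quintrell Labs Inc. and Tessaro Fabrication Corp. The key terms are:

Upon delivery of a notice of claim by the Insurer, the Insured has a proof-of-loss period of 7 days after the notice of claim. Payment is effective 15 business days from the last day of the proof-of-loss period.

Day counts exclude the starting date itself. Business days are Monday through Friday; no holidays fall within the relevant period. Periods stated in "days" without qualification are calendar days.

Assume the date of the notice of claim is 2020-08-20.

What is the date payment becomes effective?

Adding 7 calendar days to 2020-08-20 gives 2020-08-27, which is the last day of the proof-of-loss period.
The date payment becomes effective: 15 business days after Thursday, 2020-08-27, skipping weekends — Aug 28, Aug 31, Sep 1, Sep 2, …, Sep 15, Sep 16, Sep 17 — lands on Thursday, 2020-09-17.

2020-09-17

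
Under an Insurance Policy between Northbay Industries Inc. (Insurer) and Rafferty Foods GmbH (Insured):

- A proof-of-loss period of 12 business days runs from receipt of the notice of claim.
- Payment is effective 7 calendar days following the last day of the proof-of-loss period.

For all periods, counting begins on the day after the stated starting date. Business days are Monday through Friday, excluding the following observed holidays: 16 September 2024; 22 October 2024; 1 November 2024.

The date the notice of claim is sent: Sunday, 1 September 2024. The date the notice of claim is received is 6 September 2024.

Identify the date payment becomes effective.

From Friday, 6 September 2024, 12 business days (Sep 9, Sep 10, Sep 11, Sep 12, …, Sep 23, Sep 24, Sep 25, skipping weekends and the listed holiday on Sep 16) brings us to Wednesday, 25 September 2024, which is the last day of the proof-of-loss period.
Adding 7 calendar days to 25 September 2024 gives 2 October 2024, which is the date payment becomes effective.

2 October 2024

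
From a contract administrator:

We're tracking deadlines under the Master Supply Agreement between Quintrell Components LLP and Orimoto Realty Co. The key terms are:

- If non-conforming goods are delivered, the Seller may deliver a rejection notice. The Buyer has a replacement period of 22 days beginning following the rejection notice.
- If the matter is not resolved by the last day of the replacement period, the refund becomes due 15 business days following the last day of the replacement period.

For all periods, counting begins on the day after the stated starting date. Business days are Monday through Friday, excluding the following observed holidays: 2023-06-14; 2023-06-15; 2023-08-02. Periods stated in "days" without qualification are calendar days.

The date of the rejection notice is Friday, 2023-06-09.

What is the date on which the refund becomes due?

2023-07-21

The last day of the replacement period: 22 calendar days after 2023-06-09 is 2023-07-01.
The date on which the refund becomes due: counting 15 business days from Saturday, 2023-07-01 (Jul 3, Jul 4, Jul 5, Jul 6, …, Jul 19, Jul 20, Jul 21, skipping weekends) reaches Friday, 2023-07-21.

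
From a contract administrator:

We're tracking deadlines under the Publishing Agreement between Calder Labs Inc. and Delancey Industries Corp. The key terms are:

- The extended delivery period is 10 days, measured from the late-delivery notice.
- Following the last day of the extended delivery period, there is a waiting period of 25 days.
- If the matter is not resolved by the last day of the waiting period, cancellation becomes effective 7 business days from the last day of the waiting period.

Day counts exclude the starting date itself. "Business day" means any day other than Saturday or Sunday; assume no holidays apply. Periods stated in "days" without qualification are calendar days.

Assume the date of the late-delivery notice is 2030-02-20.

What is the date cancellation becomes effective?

2030-04-05

The last day of the extended delivery period: 2030-02-20 + 10 days = 2030-03-02.
Adding 25 calendar days to 2030-03-02 gives 2030-03-27, which is the last day of the waiting period.
The date cancellation becomes effective: counting 7 business days from Wednesday, 2030-03-27 (Mar 28, Mar 29, Apr 1, Apr 2, Apr 3, Apr 4, Apr 5, skipping weekends) reaches Friday, 2030-04-05.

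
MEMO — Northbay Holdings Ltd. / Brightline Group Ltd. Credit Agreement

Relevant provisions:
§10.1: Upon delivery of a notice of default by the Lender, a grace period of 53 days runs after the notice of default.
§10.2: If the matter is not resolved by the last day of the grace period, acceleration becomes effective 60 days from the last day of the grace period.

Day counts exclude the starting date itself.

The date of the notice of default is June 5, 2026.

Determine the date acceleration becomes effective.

The last day of the grace period: June 5, 2026 + 53 days = July 28, 2026.
The date acceleration becomes effective: July 28, 2026 + 60 days = September 26, 2026.

September 26, 2026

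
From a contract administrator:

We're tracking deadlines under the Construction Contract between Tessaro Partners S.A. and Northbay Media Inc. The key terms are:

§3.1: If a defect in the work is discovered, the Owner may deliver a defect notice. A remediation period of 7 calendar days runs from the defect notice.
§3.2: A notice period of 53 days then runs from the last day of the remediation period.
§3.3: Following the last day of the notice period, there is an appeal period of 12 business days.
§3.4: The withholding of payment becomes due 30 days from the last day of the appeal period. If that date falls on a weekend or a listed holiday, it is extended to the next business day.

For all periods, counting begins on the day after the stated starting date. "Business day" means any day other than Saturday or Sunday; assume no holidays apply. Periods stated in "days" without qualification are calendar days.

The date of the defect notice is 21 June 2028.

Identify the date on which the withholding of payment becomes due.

5 October 2028

The last day of the remediation period: 7 calendar days after 21 June 2028 is 28 June 2028.
The last day of the notice period: 53 calendar days after 28 June 2028 is 20 August 2028.
The last day of the appeal period: counting 12 business days from Sunday, 20 August 2028 (Aug 21, Aug 22, Aug 23, Aug 24, …, Sep 1, Sep 4, Sep 5, skipping weekends) reaches Tuesday, 5 September 2028.
Adding 30 calendar days to 5 September 2028 gives 5 October 2028, which is the date on which the withholding of payment becomes due. 5 October 2028 is a Thursday, so no roll-forward applies.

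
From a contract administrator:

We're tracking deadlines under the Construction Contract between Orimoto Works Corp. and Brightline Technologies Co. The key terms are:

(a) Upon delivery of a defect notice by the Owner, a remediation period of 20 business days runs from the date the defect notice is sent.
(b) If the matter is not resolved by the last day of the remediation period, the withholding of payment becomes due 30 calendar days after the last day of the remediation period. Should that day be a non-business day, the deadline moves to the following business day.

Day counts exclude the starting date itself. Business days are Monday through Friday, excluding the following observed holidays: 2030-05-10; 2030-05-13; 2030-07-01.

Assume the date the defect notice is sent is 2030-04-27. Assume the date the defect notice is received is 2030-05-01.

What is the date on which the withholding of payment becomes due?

The last day of the remediation period: 20 business days after Saturday, 2030-04-27, skipping weekends and the listed holidays on May 10, May 13 — Apr 29, Apr 30, May 1, May 2, …, May 24, May 27, May 28 — lands on Tuesday, 2030-05-28.
The date on which the withholding of payment becomes due: 30 calendar days after 2030-05-28 is 2030-06-27. 2030-06-27 is a Thursday and is not a listed holiday, so no roll-forward applies.

2030-06-27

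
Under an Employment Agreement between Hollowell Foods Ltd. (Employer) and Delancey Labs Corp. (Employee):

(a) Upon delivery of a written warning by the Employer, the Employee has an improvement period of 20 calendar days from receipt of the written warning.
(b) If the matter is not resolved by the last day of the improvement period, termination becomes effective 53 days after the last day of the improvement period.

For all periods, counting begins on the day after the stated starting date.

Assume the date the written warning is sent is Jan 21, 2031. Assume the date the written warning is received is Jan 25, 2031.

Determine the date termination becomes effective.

Apr 8, 2031

Adding 20 calendar days to Jan 25, 2031 gives Feb 14, 2031, which is the last day of the improvement period.
The date termination becomes effective: 53 calendar days after Feb 14, 2031 is Apr 8, 2031.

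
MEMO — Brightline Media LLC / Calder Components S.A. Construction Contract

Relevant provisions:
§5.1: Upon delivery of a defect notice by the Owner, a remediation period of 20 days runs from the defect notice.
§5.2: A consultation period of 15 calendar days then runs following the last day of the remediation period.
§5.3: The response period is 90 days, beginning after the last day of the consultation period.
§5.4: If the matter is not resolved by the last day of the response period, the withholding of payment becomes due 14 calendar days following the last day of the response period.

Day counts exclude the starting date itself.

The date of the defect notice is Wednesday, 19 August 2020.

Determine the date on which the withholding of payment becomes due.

The last day of the remediation period: 19 August 2020 + 20 days = 8 September 2020.
Adding 15 calendar days to 8 September 2020 gives 23 September 2020, which is the last day of the consultation period.
Adding 90 calendar days to 23 September 2020 gives 22 December 2020, which is the last day of the response period.
The date on which the withholding of payment becomes due: 22 December 2020 + 14 days = 5 January 2021.

5 January 2021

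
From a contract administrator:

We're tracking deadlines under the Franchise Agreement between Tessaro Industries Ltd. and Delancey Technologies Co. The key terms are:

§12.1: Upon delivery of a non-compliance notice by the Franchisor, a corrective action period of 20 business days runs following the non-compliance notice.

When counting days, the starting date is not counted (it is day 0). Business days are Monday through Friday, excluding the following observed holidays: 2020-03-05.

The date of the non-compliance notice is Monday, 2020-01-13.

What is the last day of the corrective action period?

2020-02-10

The last day of the corrective action period: counting 20 business days from Monday, 2020-01-13 (Jan 14, Jan 15, Jan 16, Jan 17, …, Feb 6, Feb 7, Feb 10, skipping weekends) reaches Monday, 2020-02-10.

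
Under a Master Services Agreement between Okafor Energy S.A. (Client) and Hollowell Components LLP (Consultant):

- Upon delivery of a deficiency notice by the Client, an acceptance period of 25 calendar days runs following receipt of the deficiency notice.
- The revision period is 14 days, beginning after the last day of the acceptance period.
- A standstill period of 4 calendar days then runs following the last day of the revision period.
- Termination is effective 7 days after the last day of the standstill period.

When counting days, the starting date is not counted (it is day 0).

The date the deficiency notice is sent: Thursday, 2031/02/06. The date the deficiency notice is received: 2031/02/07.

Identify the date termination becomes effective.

2031/03/29

The last day of the acceptance period: 2031/02/07 + 25 days = 2031/03/04.
Adding 14 calendar days to 2031/03/04 gives 2031/03/18, which is the last day of the revision period.
Adding 4 calendar days to 2031/03/18 gives 2031/03/22, which is the last day of the standstill period.
The date termination becomes effective: 7 calendar days after 2031/03/22 is 2031/03/29.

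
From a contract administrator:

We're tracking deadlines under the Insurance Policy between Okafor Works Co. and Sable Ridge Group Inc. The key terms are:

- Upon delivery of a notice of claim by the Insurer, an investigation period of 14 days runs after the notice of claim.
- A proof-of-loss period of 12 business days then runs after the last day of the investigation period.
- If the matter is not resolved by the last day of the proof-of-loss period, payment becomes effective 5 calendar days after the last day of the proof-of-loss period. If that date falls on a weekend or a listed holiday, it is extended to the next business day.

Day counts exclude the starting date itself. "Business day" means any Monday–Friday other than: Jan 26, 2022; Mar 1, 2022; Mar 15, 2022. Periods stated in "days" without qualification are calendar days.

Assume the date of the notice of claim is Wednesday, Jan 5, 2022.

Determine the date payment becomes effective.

The last day of the investigation period: 14 calendar days after Jan 5, 2022 is Jan 19, 2022.
The last day of the proof-of-loss period: counting 12 business days from Wednesday, Jan 19, 2022 (Jan 20, Jan 21, Jan 24, Jan 25, …, Feb 3, Feb 4, Feb 7, skipping weekends and the listed holiday on Jan 26) reaches Monday, Feb 7, 2022.
Adding 5 calendar days to Feb 7, 2022 gives Feb 12, 2022, which is the date payment becomes effective. That falls on a Saturday, so it rolls to the next business day, Monday, Feb 14, 2022.

Feb 14, 2022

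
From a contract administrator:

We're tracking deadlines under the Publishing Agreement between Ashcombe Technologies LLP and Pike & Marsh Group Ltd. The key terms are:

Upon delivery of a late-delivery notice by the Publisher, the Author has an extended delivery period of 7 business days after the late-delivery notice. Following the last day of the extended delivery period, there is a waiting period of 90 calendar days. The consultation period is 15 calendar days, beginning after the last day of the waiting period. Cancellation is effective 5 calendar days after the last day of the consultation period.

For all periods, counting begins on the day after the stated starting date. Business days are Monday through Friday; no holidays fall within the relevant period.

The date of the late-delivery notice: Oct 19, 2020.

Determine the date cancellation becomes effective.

The last day of the extended delivery period: counting 7 business days from Monday, Oct 19, 2020 (Oct 20, Oct 21, Oct 22, Oct 23, Oct 26, Oct 27, Oct 28, skipping weekends) reaches Wednesday, Oct 28, 2020.
The last day of the waiting period: Oct 28, 2020 + 90 days = Jan 26, 2021.
The last day of the consultation period: Jan 26, 2021 + 15 days = Feb 10, 2021.
Adding 5 calendar days to Feb 10, 2021 gives Feb 15, 2021, which is the date cancellation becomes effective.

Feb 15, 2021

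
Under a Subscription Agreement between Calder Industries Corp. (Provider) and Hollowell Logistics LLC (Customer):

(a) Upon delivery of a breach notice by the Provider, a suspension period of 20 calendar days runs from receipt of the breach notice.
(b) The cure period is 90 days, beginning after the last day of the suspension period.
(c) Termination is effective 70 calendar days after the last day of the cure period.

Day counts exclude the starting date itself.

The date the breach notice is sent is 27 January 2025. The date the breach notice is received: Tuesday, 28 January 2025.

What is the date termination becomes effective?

Adding 20 calendar days to 28 January 2025 gives 17 February 2025, which is the last day of the suspension period.
The last day of the cure period: 90 calendar days after 17 February 2025 is 18 May 2025.
The date termination becomes effective: 70 calendar days after 18 May 2025 is 27 July 2025.

27 July 2025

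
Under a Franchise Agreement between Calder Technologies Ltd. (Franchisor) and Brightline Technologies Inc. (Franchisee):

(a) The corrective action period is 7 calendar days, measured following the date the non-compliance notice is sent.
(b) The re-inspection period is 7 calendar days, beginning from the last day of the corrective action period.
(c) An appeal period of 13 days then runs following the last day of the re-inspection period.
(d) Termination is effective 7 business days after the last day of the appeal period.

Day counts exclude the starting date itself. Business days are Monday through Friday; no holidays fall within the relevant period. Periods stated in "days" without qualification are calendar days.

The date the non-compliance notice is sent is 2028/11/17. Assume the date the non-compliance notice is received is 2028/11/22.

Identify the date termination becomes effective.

2028/12/25

The last day of the corrective action period: 7 calendar days after 2028/11/17 is 2028/11/24.
The last day of the re-inspection period: 2028/11/24 + 7 days = 2028/12/01.
Adding 13 calendar days to 2028/12/01 gives 2028/12/14, which is the last day of the appeal period.
The date termination becomes effective: 7 business days after Thursday, 2028/12/14, skipping weekends — Dec 15, Dec 18, Dec 19, Dec 20, Dec 21, Dec 22, Dec 25 — lands on Monday, 2028/12/25.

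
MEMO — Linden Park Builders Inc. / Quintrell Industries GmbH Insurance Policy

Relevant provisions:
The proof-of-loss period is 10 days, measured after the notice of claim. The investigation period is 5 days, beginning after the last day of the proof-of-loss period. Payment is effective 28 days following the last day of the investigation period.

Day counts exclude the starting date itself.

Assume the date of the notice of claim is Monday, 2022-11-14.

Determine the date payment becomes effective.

2022-12-27

Adding 10 calendar days to 2022-11-14 gives 2022-11-24, which is the last day of the proof-of-loss period.
The last day of the investigation period: 2022-11-24 + 5 days = 2022-11-29.
The date payment becomes effective: 28 calendar days after 2022-11-29 is 2022-12-27.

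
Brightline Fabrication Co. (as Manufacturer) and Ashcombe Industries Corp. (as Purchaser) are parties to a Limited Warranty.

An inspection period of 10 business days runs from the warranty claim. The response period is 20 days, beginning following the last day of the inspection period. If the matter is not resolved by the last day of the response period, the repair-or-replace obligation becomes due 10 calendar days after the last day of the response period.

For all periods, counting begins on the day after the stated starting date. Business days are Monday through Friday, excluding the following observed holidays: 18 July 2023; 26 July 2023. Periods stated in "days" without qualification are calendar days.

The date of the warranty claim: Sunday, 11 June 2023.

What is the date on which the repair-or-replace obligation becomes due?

23 July 2023

From Sunday, 11 June 2023, 10 business days (Jun 12, Jun 13, Jun 14, Jun 15, Jun 16, Jun 19, Jun 20, Jun 21, Jun 22, Jun 23, skipping weekends) brings us to Friday, 23 June 2023, which is the last day of the inspection period.
The last day of the response period: 20 calendar days after 23 June 2023 is 13 July 2023.
Adding 10 calendar days to 13 July 2023 gives 23 July 2023, which is the date on which the repair-or-replace obligation becomes due.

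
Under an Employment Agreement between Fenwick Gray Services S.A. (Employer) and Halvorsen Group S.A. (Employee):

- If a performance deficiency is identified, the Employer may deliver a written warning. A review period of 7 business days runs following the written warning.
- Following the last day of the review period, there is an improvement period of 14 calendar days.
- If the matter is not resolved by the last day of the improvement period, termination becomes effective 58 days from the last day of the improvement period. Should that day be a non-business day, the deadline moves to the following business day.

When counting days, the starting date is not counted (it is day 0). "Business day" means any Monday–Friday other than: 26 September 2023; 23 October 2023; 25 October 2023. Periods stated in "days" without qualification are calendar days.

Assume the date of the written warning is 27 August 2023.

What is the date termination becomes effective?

16 November 2023

From Sunday, 27 August 2023, 7 business days (Aug 28, Aug 29, Aug 30, Aug 31, Sep 1, Sep 4, Sep 5, skipping weekends) brings us to Tuesday, 5 September 2023, which is the last day of the review period.
The last day of the improvement period: 5 September 2023 + 14 days = 19 September 2023.
The date termination becomes effective: 19 September 2023 + 58 days = 16 November 2023. 16 November 2023 is a Thursday and is not a listed holiday, so no roll-forward applies.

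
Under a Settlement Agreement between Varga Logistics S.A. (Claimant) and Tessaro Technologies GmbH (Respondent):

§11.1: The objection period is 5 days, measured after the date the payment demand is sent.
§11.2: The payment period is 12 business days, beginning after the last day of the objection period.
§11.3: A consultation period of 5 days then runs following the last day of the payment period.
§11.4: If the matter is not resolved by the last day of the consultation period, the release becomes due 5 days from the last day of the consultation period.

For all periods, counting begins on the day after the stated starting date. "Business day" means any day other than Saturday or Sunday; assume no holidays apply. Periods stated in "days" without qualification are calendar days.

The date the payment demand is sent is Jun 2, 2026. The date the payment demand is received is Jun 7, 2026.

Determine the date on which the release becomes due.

Jul 3, 2026

Adding 5 calendar days to Jun 2, 2026 gives Jun 7, 2026, which is the last day of the objection period.
The last day of the payment period: counting 12 business days from Sunday, Jun 7, 2026 (Jun 8, Jun 9, Jun 10, Jun 11, …, Jun 19, Jun 22, Jun 23, skipping weekends) reaches Tuesday, Jun 23, 2026.
The last day of the consultation period: Jun 23, 2026 + 5 days = Jun 28, 2026.
The date on which the release becomes due: 5 calendar days after Jun 28, 2026 is Jul 3, 2026.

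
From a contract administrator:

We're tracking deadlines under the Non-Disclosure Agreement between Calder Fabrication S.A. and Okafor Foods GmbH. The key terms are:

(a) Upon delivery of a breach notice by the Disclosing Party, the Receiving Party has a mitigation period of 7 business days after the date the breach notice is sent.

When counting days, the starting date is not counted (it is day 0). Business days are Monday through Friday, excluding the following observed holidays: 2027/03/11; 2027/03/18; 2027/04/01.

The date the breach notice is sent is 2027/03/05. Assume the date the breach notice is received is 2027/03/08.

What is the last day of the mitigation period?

2027/03/17

The last day of the mitigation period: counting 7 business days from Friday, 2027/03/05 (Mar 8, Mar 9, Mar 10, Mar 12, Mar 15, Mar 16, Mar 17, skipping weekends and the listed holiday on Mar 11) reaches Wednesday, 2027/03/17.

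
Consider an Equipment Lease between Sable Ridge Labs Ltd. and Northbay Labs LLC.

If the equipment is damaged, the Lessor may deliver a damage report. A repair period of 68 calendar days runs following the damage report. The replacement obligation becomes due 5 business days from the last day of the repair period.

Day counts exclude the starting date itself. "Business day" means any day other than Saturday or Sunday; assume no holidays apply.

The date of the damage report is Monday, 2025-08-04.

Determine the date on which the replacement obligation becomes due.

2025-10-17

Adding 68 calendar days to 2025-08-04 gives 2025-10-11, which is the last day of the repair period.
The date on which the replacement obligation becomes due: 5 business days after Saturday, 2025-10-11, skipping weekends — Oct 13, Oct 14, Oct 15, Oct 16, Oct 17 — lands on Friday, 2025-10-17.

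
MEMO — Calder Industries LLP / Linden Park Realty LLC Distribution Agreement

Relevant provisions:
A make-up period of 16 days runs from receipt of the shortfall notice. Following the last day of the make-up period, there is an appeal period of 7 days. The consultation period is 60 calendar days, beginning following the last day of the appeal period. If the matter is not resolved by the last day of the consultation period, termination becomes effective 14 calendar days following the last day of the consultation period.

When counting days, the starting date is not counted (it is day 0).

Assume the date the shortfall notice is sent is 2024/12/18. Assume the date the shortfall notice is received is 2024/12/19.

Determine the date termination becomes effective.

2025/03/26

The last day of the make-up period: 2024/12/19 + 16 days = 2025/01/04.
Adding 7 calendar days to 2025/01/04 gives 2025/01/11, which is the last day of the appeal period.
The last day of the consultation period: 60 calendar days after 2025/01/11 is 2025/03/12.
The date termination becomes effective: 14 calendar days after 2025/03/12 is 2025/03/26.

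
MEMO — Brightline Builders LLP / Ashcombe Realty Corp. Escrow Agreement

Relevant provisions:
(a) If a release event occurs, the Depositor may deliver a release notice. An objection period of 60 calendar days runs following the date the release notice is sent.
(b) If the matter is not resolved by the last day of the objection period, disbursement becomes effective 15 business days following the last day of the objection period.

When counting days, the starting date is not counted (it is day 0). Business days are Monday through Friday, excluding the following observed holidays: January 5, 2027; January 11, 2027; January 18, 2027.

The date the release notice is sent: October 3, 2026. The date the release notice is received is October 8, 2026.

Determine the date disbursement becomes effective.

Adding 60 calendar days to October 3, 2026 gives December 2, 2026, which is the last day of the objection period.
From Wednesday, December 2, 2026, 15 business days (Dec 3, Dec 4, Dec 7, Dec 8, …, Dec 21, Dec 22, Dec 23, skipping weekends) brings us to Wednesday, December 23, 2026, which is the date disbursement becomes effective.

December 23, 2026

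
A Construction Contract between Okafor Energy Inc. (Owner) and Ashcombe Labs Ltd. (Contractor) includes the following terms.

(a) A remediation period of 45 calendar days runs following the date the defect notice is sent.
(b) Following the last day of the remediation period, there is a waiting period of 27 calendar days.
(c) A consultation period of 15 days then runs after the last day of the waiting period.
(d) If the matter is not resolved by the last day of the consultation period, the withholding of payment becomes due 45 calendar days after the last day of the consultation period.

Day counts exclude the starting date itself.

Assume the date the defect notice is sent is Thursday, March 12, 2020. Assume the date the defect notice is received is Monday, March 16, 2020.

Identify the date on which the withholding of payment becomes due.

July 22, 2020

Adding 45 calendar days to March 12, 2020 gives April 26, 2020, which is the last day of the remediation period.
The last day of the waiting period: 27 calendar days after April 26, 2020 is May 23, 2020.
Adding 15 calendar days to May 23, 2020 gives June 7, 2020, which is the last day of the consultation period.
Adding 45 calendar days to June 7, 2020 gives July 22, 2020, which is the date on which the withholding of payment becomes due.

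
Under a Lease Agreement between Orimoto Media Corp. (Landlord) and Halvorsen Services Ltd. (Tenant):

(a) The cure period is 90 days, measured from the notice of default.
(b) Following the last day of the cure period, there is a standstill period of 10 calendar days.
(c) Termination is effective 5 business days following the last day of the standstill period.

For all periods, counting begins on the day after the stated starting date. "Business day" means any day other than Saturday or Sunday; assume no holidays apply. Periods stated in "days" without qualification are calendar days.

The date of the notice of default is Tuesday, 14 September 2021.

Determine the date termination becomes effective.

Adding 90 calendar days to 14 September 2021 gives 13 December 2021, which is the last day of the cure period.
Adding 10 calendar days to 13 December 2021 gives 23 December 2021, which is the last day of the standstill period.
The date termination becomes effective: 5 business days after Thursday, 23 December 2021, skipping weekends — Dec 24, Dec 27, Dec 28, Dec 29, Dec 30 — lands on Thursday, 30 December 2021.

30 December 2021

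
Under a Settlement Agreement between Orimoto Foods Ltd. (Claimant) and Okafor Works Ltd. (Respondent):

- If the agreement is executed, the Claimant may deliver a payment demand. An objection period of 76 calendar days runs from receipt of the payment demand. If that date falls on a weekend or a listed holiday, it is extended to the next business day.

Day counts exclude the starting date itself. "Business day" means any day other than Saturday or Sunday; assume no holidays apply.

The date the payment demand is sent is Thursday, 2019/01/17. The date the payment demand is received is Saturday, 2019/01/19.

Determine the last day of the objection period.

2019/04/05

The last day of the objection period: 76 calendar days after 2019/01/19 is 2019/04/05. 2019/04/05 is a Friday, so no roll-forward applies.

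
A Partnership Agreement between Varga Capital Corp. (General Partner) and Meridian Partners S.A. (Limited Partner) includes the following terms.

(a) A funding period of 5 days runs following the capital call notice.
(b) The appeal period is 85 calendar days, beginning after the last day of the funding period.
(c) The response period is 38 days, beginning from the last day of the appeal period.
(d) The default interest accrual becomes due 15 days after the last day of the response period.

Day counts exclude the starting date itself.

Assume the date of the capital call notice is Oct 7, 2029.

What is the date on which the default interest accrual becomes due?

Adding 5 calendar days to Oct 7, 2029 gives Oct 12, 2029, which is the last day of the funding period.
The last day of the appeal period: 85 calendar days after Oct 12, 2029 is Jan 5, 2030.
The last day of the response period: 38 calendar days after Jan 5, 2030 is Feb 12, 2030.
Adding 15 calendar days to Feb 12, 2030 gives Feb 27, 2030, which is the date on which the default interest accrual becomes due.

Feb 27, 2030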